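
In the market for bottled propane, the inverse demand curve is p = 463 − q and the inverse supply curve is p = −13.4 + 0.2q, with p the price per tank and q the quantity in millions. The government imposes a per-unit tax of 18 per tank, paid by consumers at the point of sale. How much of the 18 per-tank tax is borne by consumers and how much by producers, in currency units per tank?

Consumers bear 15 per tank; producers bear 3 per tank.

Rewrite in direct form: qd = 463 − p and qs = 5p + 67.
Without the tax, 463 − p = 5p + 67 gives 6p = 396, so p* = 66 and q* = 397.
With the tax collected from consumers, demand (in seller-price terms) shifts: qd = 463 − (p + 18).
Solving gives q = 382 with consumers paying 81 and producers receiving 63 (the 18 wedge).
Burden on consumers: 15; on producers: 3. (They sum to 18.)
The less price-elastic side of the market bears the larger share of a per-unit tax.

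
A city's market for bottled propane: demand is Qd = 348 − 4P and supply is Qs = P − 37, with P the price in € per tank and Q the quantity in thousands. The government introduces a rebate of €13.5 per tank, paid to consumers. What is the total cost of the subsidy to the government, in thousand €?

Government outlay = €685.8 thousand.

Without the subsidy, 348 − 4P = P − 37 gives 5P = 385, so P* = €77 and Q* = 40.
With a per-unit subsidy paid to consumers, each effectively pays P − 13.5, so demand becomes Qd = 348 − 4(P − 13.5).
New equilibrium: consumers pay €74.3, sellers receive €87.8, Q = 50.8. (Wedge: Pb − Ps = −13.5.)
Outlay = t · Q = 13.5 · 50.8 = €685.8.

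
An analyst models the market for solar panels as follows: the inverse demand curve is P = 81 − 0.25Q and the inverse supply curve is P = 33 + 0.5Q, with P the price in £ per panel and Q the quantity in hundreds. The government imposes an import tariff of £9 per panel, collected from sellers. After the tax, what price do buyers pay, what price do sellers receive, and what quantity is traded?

Buyers pay £68; sellers receive £59; quantity = 52.

Rewrite in direct form: Qd = 324 − 4P and Qs = 2P − 66.
Before the tax: set 324 − 4P = 2P − 66 → P* = £65, Q* = 64.
With the tax collected from sellers, supply shifts: Qs = 2(P − 9) − 66.
Solving gives Q = 52 with buyers paying £68 and sellers receiving £59 (the £9 wedge).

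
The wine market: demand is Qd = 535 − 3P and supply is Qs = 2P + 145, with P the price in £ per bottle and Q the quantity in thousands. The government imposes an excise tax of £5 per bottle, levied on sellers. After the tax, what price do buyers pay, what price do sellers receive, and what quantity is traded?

Without the tax, 535 − 3P = 2P + 145 gives 5P = 390, so P* = £78 and Q* = 301.
With the tax collected from sellers, supply shifts: Qs = 2(P − 5) + 145.
Solving gives Q = 295 with buyers paying £80 and sellers receiving £75 (the £5 wedge).
The less price-elastic side of the market bears the larger share of a per-unit tax.

Buyers pay £80; sellers receive £75; quantity = 295.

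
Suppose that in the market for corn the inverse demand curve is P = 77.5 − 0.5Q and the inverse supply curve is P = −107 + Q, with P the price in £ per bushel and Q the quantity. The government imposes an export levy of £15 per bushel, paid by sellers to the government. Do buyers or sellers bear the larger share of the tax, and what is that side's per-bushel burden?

Sellers bear the larger share: £10 per bushel.

Rewrite in direct form: Qd = 155 − 2P and Qs = P + 107.
Before the tax: set 155 − 2P = P + 107 → P* = £16, Q* = 123.
With the tax collected from sellers, supply shifts: Qs = (P − 15) + 107.
Solving gives Q = 113 with buyers paying £21 and sellers receiving £6 (the £15 wedge).
Per-bushel burden: buyers £5, sellers £10.
Sellers take the larger share because supply is less price-elastic here (demand slope 2 vs supply slope 1).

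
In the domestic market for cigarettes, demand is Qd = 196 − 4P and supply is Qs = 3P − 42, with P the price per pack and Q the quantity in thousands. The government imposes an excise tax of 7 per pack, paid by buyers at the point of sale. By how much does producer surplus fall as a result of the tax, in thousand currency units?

Producer surplus falls by 216 thousand.

Without the tax, 196 − 4P = 3P − 42 gives 7P = 238, so P* = 34 and Q* = 60.
With the tax collected from buyers, demand (in seller-price terms) shifts: Qd = 196 − 4(P + 7).
Solving gives Q = 48 with buyers paying 37 and sellers receiving 30 (the 7 wedge).
ΔPS is the trapezoid between Q = 48 and Q = 60 of height 4: ½ · (60 + 48) · 4 = 216.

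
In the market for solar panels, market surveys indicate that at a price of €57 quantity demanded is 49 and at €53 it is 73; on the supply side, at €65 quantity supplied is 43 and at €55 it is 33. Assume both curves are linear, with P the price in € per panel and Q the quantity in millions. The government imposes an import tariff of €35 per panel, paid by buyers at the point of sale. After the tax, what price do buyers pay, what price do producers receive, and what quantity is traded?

Demand slope: (73 − 49)/(53 − 57) = -6, so Qd = 391 − 6P.
Supply slope: (33 − 43)/(55 − 65) = 1, so Qs = P − 22.
Without the tax, 391 − 6P = P − 22 gives 7P = 413, so P* = €59 and Q* = 37.
With the tax collected from buyers, demand (in seller-price terms) shifts: Qd = 391 − 6(P + 35).
New equilibrium: buyers pay €64, producers receive €29, Q = 7. (Wedge: Pb − Ps = 35.)
The less price-elastic side of the market bears the larger share of a per-unit tax.

Buyers pay €64; producers receive €29; quantity = 7.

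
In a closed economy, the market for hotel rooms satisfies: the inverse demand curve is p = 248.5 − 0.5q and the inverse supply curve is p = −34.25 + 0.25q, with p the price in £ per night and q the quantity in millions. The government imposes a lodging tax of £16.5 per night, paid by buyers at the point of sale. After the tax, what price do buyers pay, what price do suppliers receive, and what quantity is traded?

Inverting to q(p) form: qd = 497 − 2p; qs = 4p + 137.
Without the tax, 497 − 2p = 4p + 137 gives 6p = 360, so p* = £60 and q* = 377.
With the tax collected from buyers, demand (in seller-price terms) shifts: qd = 497 − 2(p + 16.5).
Solving gives q = 355 with buyers paying £71 and suppliers receiving £54.5 (the £16.5 wedge).
The less price-elastic side of the market bears the larger share of a per-unit tax.

Buyers pay £71; suppliers receive £54.5; quantity = 355.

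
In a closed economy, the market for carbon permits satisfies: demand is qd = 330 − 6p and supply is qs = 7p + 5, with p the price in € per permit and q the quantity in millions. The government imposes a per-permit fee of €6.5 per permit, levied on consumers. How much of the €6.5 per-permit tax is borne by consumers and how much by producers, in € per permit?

Before the tax: set 330 − 6p = 7p + 5 → p* = €25, q* = 180.
With the tax collected from consumers, demand (in seller-price terms) shifts: qd = 330 − 6(p + 6.5).
Solving gives q = 159 with consumers paying €28.5 and producers receiving €22 (the €6.5 wedge).
Burden on consumers: €3.5; on producers: €3. (They sum to €6.5.)
The less price-elastic side of the market bears the larger share of a per-unit tax.

Consumers bear €3.5 per permit; producers bear €3 per permit.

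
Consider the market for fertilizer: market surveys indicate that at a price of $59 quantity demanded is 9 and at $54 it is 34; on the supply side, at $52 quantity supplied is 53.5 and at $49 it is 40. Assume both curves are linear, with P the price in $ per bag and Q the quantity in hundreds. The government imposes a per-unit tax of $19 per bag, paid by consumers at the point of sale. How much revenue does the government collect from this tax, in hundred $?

Tax revenue = $76 hundred.

Demand slope: (34 − 9)/(54 − 59) = -5, so Qd = 304 − 5P.
Supply slope: (40 − 53.5)/(49 − 52) = 4.5, so Qs = 4.5P − 180.5.
Without the tax, 304 − 5P = 4.5P − 180.5 gives 9.5P = 484.5, so P* = $51 and Q* = 49.
With the tax collected from consumers, demand (in seller-price terms) shifts: Qd = 304 − 5(P + 19).
Solving gives Q = 4 with consumers paying $60 and suppliers receiving $41 (the $19 wedge).
Revenue = t · Q = 19 · 4 = $76.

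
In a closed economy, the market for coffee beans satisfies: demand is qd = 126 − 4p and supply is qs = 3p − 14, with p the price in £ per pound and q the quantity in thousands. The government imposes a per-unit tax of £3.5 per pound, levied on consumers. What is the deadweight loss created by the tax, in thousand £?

Without the tax, 126 − 4p = 3p − 14 gives 7p = 140, so p* = £20 and q* = 46.
With the tax collected from consumers, demand (in seller-price terms) shifts: qd = 126 − 4(p + 3.5).
Solving gives q = 40 with consumers paying £21.5 and producers receiving £18 (the £3.5 wedge).
Quantity falls by |ΔQ| = |46 − 40| = 6.
DWL = ½ · t · |ΔQ| = ½ · 3.5 · 6 = £10.5.

Deadweight loss = £10.5 thousand.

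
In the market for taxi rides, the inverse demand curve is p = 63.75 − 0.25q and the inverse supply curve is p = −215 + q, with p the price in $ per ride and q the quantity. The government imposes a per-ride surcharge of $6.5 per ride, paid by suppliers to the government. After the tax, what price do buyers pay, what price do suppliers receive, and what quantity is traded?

Buyers pay $9.3; suppliers receive $2.8; quantity = 217.8.

Rewrite in direct form: qd = 255 − 4p and qs = p + 215.
Before the tax: set 255 − 4p = p + 215 → p* = $8, q* = 223.
With the tax collected from suppliers, supply shifts: qs = (p − 6.5) + 215.
Solving gives q = 217.8 with buyers paying $9.3 and suppliers receiving $2.8 (the $6.5 wedge).
The less price-elastic side of the market bears the larger share of a per-unit tax.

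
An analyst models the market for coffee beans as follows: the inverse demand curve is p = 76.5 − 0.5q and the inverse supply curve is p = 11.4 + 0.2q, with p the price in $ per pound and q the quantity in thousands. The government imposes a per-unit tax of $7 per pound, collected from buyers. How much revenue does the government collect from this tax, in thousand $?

Rewrite in direct form: qd = 153 − 2p and qs = 5p − 57.
Without the tax, 153 − 2p = 5p − 57 gives 7p = 210, so p* = $30 and q* = 93.
With the tax collected from buyers, demand (in seller-price terms) shifts: qd = 153 − 2(p + 7).
New equilibrium: buyers pay $35, suppliers receive $28, q = 83. (Wedge: pb − ps = 7.)
Revenue = t · Q = 7 · 83 = $581.

Tax revenue = $581 thousand.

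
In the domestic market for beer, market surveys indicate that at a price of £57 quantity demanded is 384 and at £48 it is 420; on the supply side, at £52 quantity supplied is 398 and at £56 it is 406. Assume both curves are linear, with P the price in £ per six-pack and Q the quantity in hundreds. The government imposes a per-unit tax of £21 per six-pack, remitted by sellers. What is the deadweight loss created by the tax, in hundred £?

Demand slope: (420 − 384)/(48 − 57) = -4, so Qd = 612 − 4P.
Supply slope: (406 − 398)/(56 − 52) = 2, so Qs = 2P + 294.
Without the tax, 612 − 4P = 2P + 294 gives 6P = 318, so P* = £53 and Q* = 400.
With the tax collected from sellers, supply shifts: Qs = 2(P − 21) + 294.
New equilibrium: consumers pay £60, sellers receive £39, Q = 372. (Wedge: Pb − Ps = 21.)
Quantity falls by |ΔQ| = |400 − 372| = 28.
DWL = ½ · t · |ΔQ| = ½ · 21 · 28 = £294.

Deadweight loss = £294 hundred.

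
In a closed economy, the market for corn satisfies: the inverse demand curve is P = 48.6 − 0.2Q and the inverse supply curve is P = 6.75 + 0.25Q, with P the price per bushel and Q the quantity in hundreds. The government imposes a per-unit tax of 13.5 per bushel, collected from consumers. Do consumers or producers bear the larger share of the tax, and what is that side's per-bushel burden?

Producers bear the larger share: 7.5 per bushel.

Rewrite in direct form: Qd = 243 − 5P and Qs = 4P − 27.
Before the tax: set 243 − 5P = 4P − 27 → P* = 30, Q* = 93.
With the tax collected from consumers, demand (in seller-price terms) shifts: Qd = 243 − 5(P + 13.5).
Solving gives Q = 63 with consumers paying 36 and producers receiving 22.5 (the 13.5 wedge).
Per-bushel burden: consumers 6, producers 7.5.
Producers take the larger share because supply is less price-elastic here (demand slope 5 vs supply slope 4).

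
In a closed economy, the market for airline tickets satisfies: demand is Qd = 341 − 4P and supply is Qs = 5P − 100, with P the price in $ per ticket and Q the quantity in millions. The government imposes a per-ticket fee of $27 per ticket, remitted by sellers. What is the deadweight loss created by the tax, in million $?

Without the tax, 341 − 4P = 5P − 100 gives 9P = 441, so P* = $49 and Q* = 145.
With the tax collected from sellers, supply shifts: Qs = 5(P − 27) − 100.
New equilibrium: consumers pay $64, sellers receive $37, Q = 85. (Wedge: Pb − Ps = 27.)
Quantity falls by |ΔQ| = |145 − 85| = 60.
DWL = ½ · t · |ΔQ| = ½ · 27 · 60 = $810.

Deadweight loss = $810 million.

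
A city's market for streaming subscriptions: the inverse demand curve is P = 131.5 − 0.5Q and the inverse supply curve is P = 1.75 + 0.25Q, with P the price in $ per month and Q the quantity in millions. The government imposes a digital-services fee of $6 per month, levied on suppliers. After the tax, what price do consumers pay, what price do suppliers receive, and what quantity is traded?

Inverting to Q(P) form: Qd = 263 − 2P; Qs = 4P − 7.
Without the tax, 263 − 2P = 4P − 7 gives 6P = 270, so P* = $45 and Q* = 173.
With the tax collected from suppliers, supply shifts: Qs = 4(P − 6) − 7.
Solving gives Q = 165 with consumers paying $49 and suppliers receiving $43 (the $6 wedge).

Consumers pay $49; suppliers receive $43; quantity = 165.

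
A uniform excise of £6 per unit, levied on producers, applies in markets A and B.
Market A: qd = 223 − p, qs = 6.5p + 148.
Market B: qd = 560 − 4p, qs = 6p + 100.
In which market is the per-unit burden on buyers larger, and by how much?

Market A, by £1.6.

Market A: pre-tax p* = £10, q* = 213; post-tax q = 207.8; per-unit burden on buyers = £5.2.
Market B: pre-tax p* = £46, q* = 376; post-tax q = 361.6; per-unit burden on buyers = £3.6.
Difference: £5.2 vs £3.6 → market A is larger by £1.6.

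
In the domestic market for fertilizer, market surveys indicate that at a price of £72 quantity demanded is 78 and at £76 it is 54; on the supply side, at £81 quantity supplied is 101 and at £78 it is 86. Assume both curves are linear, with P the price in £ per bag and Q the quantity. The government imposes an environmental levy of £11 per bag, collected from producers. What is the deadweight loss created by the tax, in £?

Demand slope: (54 − 78)/(76 − 72) = -6, so Qd = 510 − 6P.
Supply slope: (86 − 101)/(78 − 81) = 5, so Qs = 5P − 304.
Without the tax, 510 − 6P = 5P − 304 gives 11P = 814, so P* = £74 and Q* = 66.
With the tax collected from producers, supply shifts: Qs = 5(P − 11) − 304.
Solving gives Q = 36 with buyers paying £79 and producers receiving £68 (the £11 wedge).
Quantity falls by |ΔQ| = |66 − 36| = 30.
DWL = ½ · t · |ΔQ| = ½ · 11 · 30 = £165.

Deadweight loss = £165.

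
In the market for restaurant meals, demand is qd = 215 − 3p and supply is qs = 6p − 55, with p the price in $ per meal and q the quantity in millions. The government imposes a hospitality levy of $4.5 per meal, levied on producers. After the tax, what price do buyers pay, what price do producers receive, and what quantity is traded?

Before the tax: set 215 − 3p = 6p − 55 → p* = $30, q* = 125.
With the tax collected from producers, supply shifts: qs = 6(p − 4.5) − 55.
New equilibrium: buyers pay $33, producers receive $28.5, q = 116. (Wedge: pb − ps = 4.5.)
The less price-elastic side of the market bears the larger share of a per-unit tax.

Buyers pay $33; producers receive $28.5; quantity = 116.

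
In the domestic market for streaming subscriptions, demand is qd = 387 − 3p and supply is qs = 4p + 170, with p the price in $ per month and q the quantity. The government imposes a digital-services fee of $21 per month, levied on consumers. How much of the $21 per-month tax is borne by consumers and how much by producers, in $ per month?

Without the tax, 387 − 3p = 4p + 170 gives 7p = 217, so p* = $31 and q* = 294.
With the tax collected from consumers, demand (in seller-price terms) shifts: qd = 387 − 3(p + 21).
New equilibrium: consumers pay $43, producers receive $22, q = 258. (Wedge: pb − ps = 21.)
Burden on consumers: $12; on producers: $9. (They sum to $21.)

Consumers bear $12 per month; producers bear $9 per month.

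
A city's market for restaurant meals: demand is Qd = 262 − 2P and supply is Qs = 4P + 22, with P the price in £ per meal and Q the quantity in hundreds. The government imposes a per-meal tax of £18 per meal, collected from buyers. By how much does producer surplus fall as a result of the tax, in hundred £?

Producer surplus falls by £1020 hundred.

Before the tax: set 262 − 2P = 4P + 22 → P* = £40, Q* = 182.
With the tax collected from buyers, demand (in seller-price terms) shifts: Qd = 262 − 2(P + 18).
New equilibrium: buyers pay £52, producers receive £34, Q = 158. (Wedge: Pb − Ps = 18.)
ΔPS is the trapezoid between Q = 158 and Q = 182 of height £6: ½ · (182 + 158) · 6 = £1020.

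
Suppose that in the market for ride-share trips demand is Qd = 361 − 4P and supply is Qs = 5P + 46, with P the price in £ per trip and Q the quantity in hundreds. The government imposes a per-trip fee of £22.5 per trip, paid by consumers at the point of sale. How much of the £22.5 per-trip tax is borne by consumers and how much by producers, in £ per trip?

Before the tax: set 361 − 4P = 5P + 46 → P* = £35, Q* = 221.
With the tax collected from consumers, demand (in seller-price terms) shifts: Qd = 361 − 4(P + 22.5).
New equilibrium: consumers pay £47.5, producers receive £25, Q = 171. (Wedge: Pb − Ps = 22.5.)
Burden on consumers: £12.5; on producers: £10. (They sum to £22.5.)

Consumers bear £12.5 per trip; producers bear £10 per trip.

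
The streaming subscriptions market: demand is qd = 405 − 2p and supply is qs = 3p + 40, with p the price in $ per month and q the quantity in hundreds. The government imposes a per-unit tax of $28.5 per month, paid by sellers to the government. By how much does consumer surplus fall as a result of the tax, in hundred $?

Consumer surplus falls by $4136.49 hundred.

Before the tax: set 405 − 2p = 3p + 40 → p* = $73, q* = 259.
With the tax collected from sellers, supply shifts: qs = 3(p − 28.5) + 40.
Solving gives q = 224.8 with consumers paying $90.1 and sellers receiving $61.6 (the $28.5 wedge).
ΔCS is the trapezoid between Q = 224.8 and Q = 259 of height $17.1: ½ · (259 + 224.8) · 17.1 = $4136.49.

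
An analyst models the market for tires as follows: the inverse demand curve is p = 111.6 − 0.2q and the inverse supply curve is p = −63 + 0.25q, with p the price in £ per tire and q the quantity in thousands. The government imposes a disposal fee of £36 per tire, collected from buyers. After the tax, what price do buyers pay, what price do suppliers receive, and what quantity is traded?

Buyers pay £50; suppliers receive £14; quantity = 308.

Inverting to q(p) form: qd = 558 − 5p; qs = 4p + 252.
Before the tax: set 558 − 5p = 4p + 252 → p* = £34, q* = 388.
With the tax collected from buyers, demand (in seller-price terms) shifts: qd = 558 − 5(p + 36).
Solving gives q = 308 with buyers paying £50 and suppliers receiving £14 (the £36 wedge).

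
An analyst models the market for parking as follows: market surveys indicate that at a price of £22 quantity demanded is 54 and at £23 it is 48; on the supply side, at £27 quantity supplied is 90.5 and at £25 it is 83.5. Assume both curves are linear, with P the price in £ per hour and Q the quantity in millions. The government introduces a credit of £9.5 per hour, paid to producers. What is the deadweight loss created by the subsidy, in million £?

Demand slope: (48 − 54)/(23 − 22) = -6, so Qd = 186 − 6P.
Supply slope: (83.5 − 90.5)/(25 − 27) = 3.5, so Qs = 3.5P − 4.
Without the subsidy, 186 − 6P = 3.5P − 4 gives 9.5P = 190, so P* = £20 and Q* = 66.
With a per-unit subsidy paid to producers, each receives P + 9.5 per unit sold, so supply becomes Qs = 3.5(P + 9.5) − 4.
Solving gives Q = 87 with buyers paying £16.5 and producers receiving £26 (the £9.5 wedge).
Quantity rises by |ΔQ| = |66 − 87| = 21.
DWL = ½ · t · |ΔQ| = ½ · 9.5 · 21 = £99.75.

Deadweight loss = £99.75 million.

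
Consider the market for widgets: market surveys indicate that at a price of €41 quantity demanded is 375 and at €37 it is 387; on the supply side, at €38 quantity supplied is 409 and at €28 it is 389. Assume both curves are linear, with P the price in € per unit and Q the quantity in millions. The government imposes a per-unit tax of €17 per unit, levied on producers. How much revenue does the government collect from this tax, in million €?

Tax revenue = €6436.2 million.

Demand slope: (387 − 375)/(37 − 41) = -3, so Qd = 498 − 3P.
Supply slope: (389 − 409)/(28 − 38) = 2, so Qs = 2P + 333.
Without the tax, 498 − 3P = 2P + 333 gives 5P = 165, so P* = €33 and Q* = 399.
With the tax collected from producers, supply shifts: Qs = 2(P − 17) + 333.
New equilibrium: consumers pay €39.8, producers receive €22.8, Q = 378.6. (Wedge: Pb − Ps = 17.)
Revenue = t · Q = 17 · 378.6 = €6436.2.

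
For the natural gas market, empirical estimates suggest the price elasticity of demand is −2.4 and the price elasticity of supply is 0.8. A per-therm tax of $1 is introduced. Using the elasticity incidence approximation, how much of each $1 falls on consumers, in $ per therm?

Incidence ratio: consumers' share ≈ εs / (εs + |εd|) = 0.8 / (0.8 + 2.4) = 0.25.
So consumers bear ≈ 0.25 × $1 = $0.25; suppliers bear $0.75.

Consumers bear ≈ $0.25 per therm.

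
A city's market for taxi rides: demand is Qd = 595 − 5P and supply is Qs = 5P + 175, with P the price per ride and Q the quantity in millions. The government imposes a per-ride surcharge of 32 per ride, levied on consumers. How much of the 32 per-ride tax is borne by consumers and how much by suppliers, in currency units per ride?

Consumers bear 16 per ride; suppliers bear 16 per ride.

Without the tax, 595 − 5P = 5P + 175 gives 10P = 420, so P* = 42 and Q* = 385.
With the tax collected from consumers, demand (in seller-price terms) shifts: Qd = 595 − 5(P + 32).
New equilibrium: consumers pay 58, suppliers receive 26, Q = 305. (Wedge: Pb − Ps = 32.)
Burden on consumers: 16; on suppliers: 16. (They sum to 32.)
The less price-elastic side of the market bears the larger share of a per-unit tax.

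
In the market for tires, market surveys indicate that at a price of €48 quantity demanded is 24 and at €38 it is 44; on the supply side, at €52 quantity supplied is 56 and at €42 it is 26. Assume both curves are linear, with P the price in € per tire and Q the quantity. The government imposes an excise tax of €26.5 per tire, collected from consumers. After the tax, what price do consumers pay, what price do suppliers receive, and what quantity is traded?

Consumers pay €59.9; suppliers receive €33.4; quantity = 0.2.

Demand slope: (44 − 24)/(38 − 48) = -2, so Qd = 120 − 2P.
Supply slope: (26 − 56)/(42 − 52) = 3, so Qs = 3P − 100.
Before the tax: set 120 − 2P = 3P − 100 → P* = €44, Q* = 32.
With the tax collected from consumers, demand (in seller-price terms) shifts: Qd = 120 − 2(P + 26.5).
New equilibrium: consumers pay €59.9, suppliers receive €33.4, Q = 0.2. (Wedge: Pb − Ps = 26.5.)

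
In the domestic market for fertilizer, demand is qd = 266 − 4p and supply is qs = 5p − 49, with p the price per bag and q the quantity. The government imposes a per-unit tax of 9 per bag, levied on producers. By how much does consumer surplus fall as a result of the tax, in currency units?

Before the tax: set 266 − 4p = 5p − 49 → p* = 35, q* = 126.
With the tax collected from producers, supply shifts: qs = 5(p − 9) − 49.
Solving gives q = 106 with buyers paying 40 and producers receiving 31 (the 9 wedge).
ΔCS is the trapezoid between Q = 106 and Q = 126 of height 5: ½ · (126 + 106) · 5 = 580.

Consumer surplus falls by 580.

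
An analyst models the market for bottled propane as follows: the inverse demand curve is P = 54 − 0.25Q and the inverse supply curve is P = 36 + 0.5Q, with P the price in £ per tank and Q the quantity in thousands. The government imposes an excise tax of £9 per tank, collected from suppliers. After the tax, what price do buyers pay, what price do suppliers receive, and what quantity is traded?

Inverting to Q(P) form: Qd = 216 − 4P; Qs = 2P − 72.
Without the tax, 216 − 4P = 2P − 72 gives 6P = 288, so P* = £48 and Q* = 24.
With the tax collected from suppliers, supply shifts: Qs = 2(P − 9) − 72.
New equilibrium: buyers pay £51, suppliers receive £42, Q = 12. (Wedge: Pb − Ps = 9.)
The less price-elastic side of the market bears the larger share of a per-unit tax.

Buyers pay £51; suppliers receive £42; quantity = 12.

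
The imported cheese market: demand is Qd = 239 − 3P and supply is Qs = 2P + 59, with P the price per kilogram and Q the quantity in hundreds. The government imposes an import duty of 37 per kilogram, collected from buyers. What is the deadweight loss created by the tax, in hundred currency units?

Deadweight loss = 821.4 hundred.

Before the tax: set 239 − 3P = 2P + 59 → P* = 36, Q* = 131.
With the tax collected from buyers, demand (in seller-price terms) shifts: Qd = 239 − 3(P + 37).
New equilibrium: buyers pay 50.8, suppliers receive 13.8, Q = 86.6. (Wedge: Pb − Ps = 37.)
Quantity falls by |ΔQ| = |131 − 86.6| = 44.4.
DWL = ½ · t · |ΔQ| = ½ · 37 · 44.4 = 821.4.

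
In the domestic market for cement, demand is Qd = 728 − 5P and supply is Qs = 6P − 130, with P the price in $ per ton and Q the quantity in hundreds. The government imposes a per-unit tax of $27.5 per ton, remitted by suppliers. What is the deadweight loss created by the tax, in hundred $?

Before the tax: set 728 − 5P = 6P − 130 → P* = $78, Q* = 338.
With the tax collected from suppliers, supply shifts: Qs = 6(P − 27.5) − 130.
New equilibrium: buyers pay $93, suppliers receive $65.5, Q = 263. (Wedge: Pb − Ps = 27.5.)
Quantity falls by |ΔQ| = |338 − 263| = 75.
DWL = ½ · t · |ΔQ| = ½ · 27.5 · 75 = $1031.25.

Deadweight loss = $1031.25 hundred.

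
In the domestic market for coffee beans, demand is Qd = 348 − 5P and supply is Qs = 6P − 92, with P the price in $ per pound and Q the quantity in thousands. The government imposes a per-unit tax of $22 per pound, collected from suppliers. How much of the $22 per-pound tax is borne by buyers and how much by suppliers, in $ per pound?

Buyers bear $12 per pound; suppliers bear $10 per pound.

Before the tax: set 348 − 5P = 6P − 92 → P* = $40, Q* = 148.
With the tax collected from suppliers, supply shifts: Qs = 6(P − 22) − 92.
New equilibrium: buyers pay $52, suppliers receive $30, Q = 88. (Wedge: Pb − Ps = 22.)
Burden on buyers: $12; on suppliers: $10. (They sum to $22.)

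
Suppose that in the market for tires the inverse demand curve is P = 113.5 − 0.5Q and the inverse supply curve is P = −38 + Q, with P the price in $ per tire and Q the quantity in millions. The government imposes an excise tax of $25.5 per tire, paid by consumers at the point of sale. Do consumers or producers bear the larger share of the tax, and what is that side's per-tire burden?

Inverting to Q(P) form: Qd = 227 − 2P; Qs = P + 38.
Without the tax, 227 − 2P = P + 38 gives 3P = 189, so P* = $63 and Q* = 101.
With the tax collected from consumers, demand (in seller-price terms) shifts: Qd = 227 − 2(P + 25.5).
Solving gives Q = 84 with consumers paying $71.5 and producers receiving $46 (the $25.5 wedge).
Per-tire burden: consumers $8.5, producers $17.
Producers take the larger share because supply is less price-elastic here (demand slope 2 vs supply slope 1).
The less price-elastic side of the market bears the larger share of a per-unit tax.

Producers bear the larger share: $17 per tire.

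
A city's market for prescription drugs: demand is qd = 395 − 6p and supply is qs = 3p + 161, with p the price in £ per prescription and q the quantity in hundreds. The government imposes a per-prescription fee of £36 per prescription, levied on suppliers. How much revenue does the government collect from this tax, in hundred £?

Tax revenue = £6012 hundred.

Without the tax, 395 − 6p = 3p + 161 gives 9p = 234, so p* = £26 and q* = 239.
With the tax collected from suppliers, supply shifts: qs = 3(p − 36) + 161.
New equilibrium: buyers pay £38, suppliers receive £2, q = 167. (Wedge: pb − ps = 36.)
Revenue = t · Q = 36 · 167 = £6012.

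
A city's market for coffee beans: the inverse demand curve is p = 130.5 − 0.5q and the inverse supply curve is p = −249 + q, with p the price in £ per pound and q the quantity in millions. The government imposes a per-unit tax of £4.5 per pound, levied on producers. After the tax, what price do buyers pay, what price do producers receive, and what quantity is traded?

Buyers pay £5.5; producers receive £1; quantity = 250.

Rewrite in direct form: qd = 261 − 2p and qs = p + 249.
Before the tax: set 261 − 2p = p + 249 → p* = £4, q* = 253.
With the tax collected from producers, supply shifts: qs = (p − 4.5) + 249.
Solving gives q = 250 with buyers paying £5.5 and producers receiving £1 (the £4.5 wedge).
The less price-elastic side of the market bears the larger share of a per-unit tax.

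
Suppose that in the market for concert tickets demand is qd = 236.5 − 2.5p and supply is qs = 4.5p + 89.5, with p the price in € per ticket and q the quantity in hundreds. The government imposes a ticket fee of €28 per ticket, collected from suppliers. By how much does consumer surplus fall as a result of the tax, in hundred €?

Before the tax: set 236.5 − 2.5p = 4.5p + 89.5 → p* = €21, q* = 184.
With the tax collected from suppliers, supply shifts: qs = 4.5(p − 28) + 89.5.
Solving gives q = 139 with buyers paying €39 and suppliers receiving €11 (the €28 wedge).
ΔCS is the trapezoid between Q = 139 and Q = 184 of height €18: ½ · (184 + 139) · 18 = €2907.

Consumer surplus falls by €2907 hundred.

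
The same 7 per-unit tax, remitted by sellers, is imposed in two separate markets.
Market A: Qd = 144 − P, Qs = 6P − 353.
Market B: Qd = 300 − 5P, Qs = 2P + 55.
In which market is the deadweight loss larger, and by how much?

Market B, by 14.

Market A: pre-tax P* = 71, Q* = 73; post-tax Q = 67; deadweight loss = 21.
Market B: pre-tax P* = 35, Q* = 125; post-tax Q = 115; deadweight loss = 35.
Difference: 21 vs 35 → market B is larger by 14.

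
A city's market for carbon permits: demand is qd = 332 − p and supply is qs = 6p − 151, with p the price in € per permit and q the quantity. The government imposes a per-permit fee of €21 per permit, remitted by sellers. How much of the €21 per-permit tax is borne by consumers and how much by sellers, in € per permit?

Consumers bear €18 per permit; sellers bear €3 per permit.

Before the tax: set 332 − p = 6p − 151 → p* = €69, q* = 263.
With the tax collected from sellers, supply shifts: qs = 6(p − 21) − 151.
New equilibrium: consumers pay €87, sellers receive €66, q = 245. (Wedge: pb − ps = 21.)
Burden on consumers: €18; on sellers: €3. (They sum to €21.)
The less price-elastic side of the market bears the larger share of a per-unit tax.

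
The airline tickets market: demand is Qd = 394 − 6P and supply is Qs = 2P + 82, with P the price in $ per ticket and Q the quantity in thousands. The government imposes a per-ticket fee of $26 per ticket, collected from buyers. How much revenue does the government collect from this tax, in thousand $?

Before the tax: set 394 − 6P = 2P + 82 → P* = $39, Q* = 160.
With the tax collected from buyers, demand (in seller-price terms) shifts: Qd = 394 − 6(P + 26).
Solving gives Q = 121 with buyers paying $45.5 and suppliers receiving $19.5 (the $26 wedge).
Revenue = t · Q = 26 · 121 = $3146.

Tax revenue = $3146 thousand.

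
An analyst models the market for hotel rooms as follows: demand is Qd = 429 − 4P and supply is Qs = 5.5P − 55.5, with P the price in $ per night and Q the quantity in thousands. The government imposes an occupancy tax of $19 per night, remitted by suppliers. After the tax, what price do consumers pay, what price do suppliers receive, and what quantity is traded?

Consumers pay $62; suppliers receive $43; quantity = 181.

Before the tax: set 429 − 4P = 5.5P − 55.5 → P* = $51, Q* = 225.
With the tax collected from suppliers, supply shifts: Qs = 5.5(P − 19) − 55.5.
New equilibrium: consumers pay $62, suppliers receive $43, Q = 181. (Wedge: Pb − Ps = 19.)
The less price-elastic side of the market bears the larger share of a per-unit tax.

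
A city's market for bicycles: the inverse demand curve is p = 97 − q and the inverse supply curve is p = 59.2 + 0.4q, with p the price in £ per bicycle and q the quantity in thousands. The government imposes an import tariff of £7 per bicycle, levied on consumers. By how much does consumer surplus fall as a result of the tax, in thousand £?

Rewrite in direct form: qd = 97 − p and qs = 2.5p − 148.
Before the tax: set 97 − p = 2.5p − 148 → p* = £70, q* = 27.
With the tax collected from consumers, demand (in seller-price terms) shifts: qd = 97 − (p + 7).
Solving gives q = 22 with consumers paying £75 and producers receiving £68 (the £7 wedge).
ΔCS is the trapezoid between Q = 22 and Q = 27 of height £5: ½ · (27 + 22) · 5 = £122.5.

Consumer surplus falls by £122.5 thousand.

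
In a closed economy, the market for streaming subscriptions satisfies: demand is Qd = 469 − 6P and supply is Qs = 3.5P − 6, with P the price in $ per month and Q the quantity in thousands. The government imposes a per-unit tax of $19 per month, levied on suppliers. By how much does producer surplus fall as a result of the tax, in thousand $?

Producer surplus falls by $1776 thousand.

Before the tax: set 469 − 6P = 3.5P − 6 → P* = $50, Q* = 169.
With the tax collected from suppliers, supply shifts: Qs = 3.5(P − 19) − 6.
New equilibrium: consumers pay $57, suppliers receive $38, Q = 127. (Wedge: Pb − Ps = 19.)
ΔPS is the trapezoid between Q = 127 and Q = 169 of height $12: ½ · (169 + 127) · 12 = $1776.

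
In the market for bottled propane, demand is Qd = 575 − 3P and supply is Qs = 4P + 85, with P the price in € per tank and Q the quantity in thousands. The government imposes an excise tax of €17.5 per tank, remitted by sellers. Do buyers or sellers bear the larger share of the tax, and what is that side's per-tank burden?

Without the tax, 575 − 3P = 4P + 85 gives 7P = 490, so P* = €70 and Q* = 365.
With the tax collected from sellers, supply shifts: Qs = 4(P − 17.5) + 85.
Solving gives Q = 335 with buyers paying €80 and sellers receiving €62.5 (the €17.5 wedge).
Per-tank burden: buyers €10, sellers €7.5.
Buyers take the larger share because demand is less price-elastic here (demand slope 3 vs supply slope 4).

Buyers bear the larger share: €10 per tank.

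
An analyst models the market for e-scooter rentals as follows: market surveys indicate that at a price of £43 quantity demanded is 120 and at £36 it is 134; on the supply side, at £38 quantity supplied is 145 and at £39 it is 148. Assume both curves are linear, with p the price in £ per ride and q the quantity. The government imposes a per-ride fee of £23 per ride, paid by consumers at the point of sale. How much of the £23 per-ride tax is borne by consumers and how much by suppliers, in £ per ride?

Demand slope: (134 − 120)/(36 − 43) = -2, so qd = 206 − 2p.
Supply slope: (148 − 145)/(39 − 38) = 3, so qs = 3p + 31.
Without the tax, 206 − 2p = 3p + 31 gives 5p = 175, so p* = £35 and q* = 136.
With the tax collected from consumers, demand (in seller-price terms) shifts: qd = 206 − 2(p + 23).
Solving gives q = 108.4 with consumers paying £48.8 and suppliers receiving £25.8 (the £23 wedge).
Burden on consumers: £13.8; on suppliers: £9.2. (They sum to £23.)
The less price-elastic side of the market bears the larger share of a per-unit tax.

Consumers bear £13.8 per ride; suppliers bear £9.2 per ride.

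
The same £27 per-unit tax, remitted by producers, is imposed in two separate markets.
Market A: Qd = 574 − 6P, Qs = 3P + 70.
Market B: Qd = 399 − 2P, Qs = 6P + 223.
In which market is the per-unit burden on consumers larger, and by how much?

Market B, by £11.25.

Market A: pre-tax P* = £56, Q* = 238; post-tax Q = 184; per-unit burden on consumers = £9.
Market B: pre-tax P* = £22, Q* = 355; post-tax Q = 314.5; per-unit burden on consumers = £20.25.
Difference: £9 vs £20.25 → market B is larger by £11.25.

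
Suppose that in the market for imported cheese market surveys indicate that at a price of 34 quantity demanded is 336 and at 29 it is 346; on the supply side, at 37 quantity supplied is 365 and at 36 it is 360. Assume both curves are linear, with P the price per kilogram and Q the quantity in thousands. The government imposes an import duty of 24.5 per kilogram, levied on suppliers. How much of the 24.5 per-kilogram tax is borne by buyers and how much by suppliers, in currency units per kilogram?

Demand slope: (346 − 336)/(29 − 34) = -2, so Qd = 404 − 2P.
Supply slope: (360 − 365)/(36 − 37) = 5, so Qs = 5P + 180.
Before the tax: set 404 − 2P = 5P + 180 → P* = 32, Q* = 340.
With the tax collected from suppliers, supply shifts: Qs = 5(P − 24.5) + 180.
New equilibrium: buyers pay 49.5, suppliers receive 25, Q = 305. (Wedge: Pb − Ps = 24.5.)
Burden on buyers: 17.5; on suppliers: 7. (They sum to 24.5.)
The less price-elastic side of the market bears the larger share of a per-unit tax.

Buyers bear 17.5 per kilogram; suppliers bear 7 per kilogram.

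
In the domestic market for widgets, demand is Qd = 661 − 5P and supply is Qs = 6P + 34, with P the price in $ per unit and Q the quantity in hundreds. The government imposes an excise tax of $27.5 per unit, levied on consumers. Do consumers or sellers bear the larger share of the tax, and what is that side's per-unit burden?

Consumers bear the larger share: $15 per unit.

Before the tax: set 661 − 5P = 6P + 34 → P* = $57, Q* = 376.
With the tax collected from consumers, demand (in seller-price terms) shifts: Qd = 661 − 5(P + 27.5).
New equilibrium: consumers pay $72, sellers receive $44.5, Q = 301. (Wedge: Pb − Ps = 27.5.)
Per-unit burden: consumers $15, sellers $12.5.
Consumers take the larger share because demand is less price-elastic here (demand slope 5 vs supply slope 6).
The less price-elastic side of the market bears the larger share of a per-unit tax.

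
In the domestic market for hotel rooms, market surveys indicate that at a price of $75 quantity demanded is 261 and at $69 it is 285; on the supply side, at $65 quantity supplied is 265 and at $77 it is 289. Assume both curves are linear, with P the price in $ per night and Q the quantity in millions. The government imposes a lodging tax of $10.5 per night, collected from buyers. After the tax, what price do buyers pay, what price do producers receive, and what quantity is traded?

Buyers pay $74.5; producers receive $64; quantity = 263.

Demand slope: (285 − 261)/(69 − 75) = -4, so Qd = 561 − 4P.
Supply slope: (289 − 265)/(77 − 65) = 2, so Qs = 2P + 135.
Before the tax: set 561 − 4P = 2P + 135 → P* = $71, Q* = 277.
With the tax collected from buyers, demand (in seller-price terms) shifts: Qd = 561 − 4(P + 10.5).
Solving gives Q = 263 with buyers paying $74.5 and producers receiving $64 (the $10.5 wedge).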